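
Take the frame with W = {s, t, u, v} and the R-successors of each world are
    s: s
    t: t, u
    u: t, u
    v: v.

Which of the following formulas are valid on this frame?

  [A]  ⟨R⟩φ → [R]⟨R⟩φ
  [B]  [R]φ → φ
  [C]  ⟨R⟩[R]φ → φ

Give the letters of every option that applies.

R is reflexive: each world relates to itself.
R is symmetric: every R-edge is matched by its reverse.
R is euclidean: any two R-successors of the same world are R-related.
(A) axiom 5: valid iff R is euclidean. R is euclidean — valid.
(B) [R]φ → φ (axiom T) characterises the reflexive frames. R is reflexive — valid.
(C) the dual of axiom B: valid iff R is symmetric. R is symmetric — valid.

A, B, C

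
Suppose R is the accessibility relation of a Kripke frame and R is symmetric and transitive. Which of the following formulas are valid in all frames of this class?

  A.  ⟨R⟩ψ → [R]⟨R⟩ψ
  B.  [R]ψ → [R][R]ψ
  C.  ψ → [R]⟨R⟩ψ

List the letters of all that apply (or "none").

A, B, C

A symmetric transitive relation is euclidean (uRv and uRw give vRu by symmetry, then vRw by transitivity).
(A) ⟨R⟩ψ → [R]⟨R⟩ψ is axiom 5; it is valid on a frame exactly when R is euclidean. Every such R is euclidean, so valid.
(B) axiom 4: valid iff R is transitive. Every such R is transitive — valid.
(C) ψ → [R]⟨R⟩ψ (axiom B) characterises the symmetric frames. Every such R is symmetric — valid.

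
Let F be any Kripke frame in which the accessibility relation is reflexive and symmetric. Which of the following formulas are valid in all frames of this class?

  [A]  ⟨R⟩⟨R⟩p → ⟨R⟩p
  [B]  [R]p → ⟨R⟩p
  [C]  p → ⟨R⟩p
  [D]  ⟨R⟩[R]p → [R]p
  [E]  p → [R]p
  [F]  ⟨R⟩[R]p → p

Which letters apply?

B, C, F

Reflexive relations are serial.
(A) ⟨R⟩⟨R⟩p → ⟨R⟩p (the dual of axiom 4) characterises the transitive frames. Such an R need not be transitive — not valid.
(B) [R]p → ⟨R⟩p (axiom D) characterises the serial frames. Every such R is serial — valid.
(C) the dual of axiom T: valid iff R is reflexive. Every such R is reflexive — valid.
(D) ⟨R⟩[R]p → [R]p is the dual of axiom 5; it is valid on a frame exactly when R is euclidean. Such an R need not be euclidean, so not valid.
(E) p → [R]p is valid only on frames where every R-edge is a self-loop. Such an R need not be a subset of the identity — not valid.
(F) ⟨R⟩[R]p → p (the dual of axiom B) characterises the symmetric frames. Every such R is symmetric — valid.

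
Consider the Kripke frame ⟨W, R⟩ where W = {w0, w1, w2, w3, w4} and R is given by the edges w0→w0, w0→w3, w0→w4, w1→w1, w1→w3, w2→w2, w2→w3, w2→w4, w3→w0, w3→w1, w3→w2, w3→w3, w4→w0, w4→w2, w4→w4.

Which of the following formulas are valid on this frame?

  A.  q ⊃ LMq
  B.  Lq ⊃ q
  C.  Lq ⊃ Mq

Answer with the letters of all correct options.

A, B, C

R is reflexive: each world relates to itself.
R is symmetric: every R-edge is matched by its reverse.
R is serial: every world has an R-successor.
(A) q ⊃ LMq is axiom B; it is valid on a frame exactly when R is symmetric. R is symmetric, so valid.
(B) Lq ⊃ q is axiom T, which corresponds to reflexivity. R is reflexive — valid.
(C) Lq ⊃ Mq is axiom D, which corresponds to seriality. R is serial — valid.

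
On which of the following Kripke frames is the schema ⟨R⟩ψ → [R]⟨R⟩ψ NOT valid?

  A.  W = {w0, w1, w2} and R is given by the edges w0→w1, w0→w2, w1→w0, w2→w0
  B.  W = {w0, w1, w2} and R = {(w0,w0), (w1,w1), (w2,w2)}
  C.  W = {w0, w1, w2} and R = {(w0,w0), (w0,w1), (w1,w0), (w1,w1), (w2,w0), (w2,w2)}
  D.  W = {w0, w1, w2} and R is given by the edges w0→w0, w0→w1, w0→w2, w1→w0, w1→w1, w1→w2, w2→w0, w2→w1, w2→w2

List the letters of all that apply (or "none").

The schema ⟨R⟩ψ → [R]⟨R⟩ψ is axiom 5; it is valid on a frame iff R is euclidean.
(A) R is not euclidean (w0 R w1 and w0 R w2 but not w1 R w2), so the schema fails here.
(B) R is euclidean (any two R-successors of the same world are R-related), so the schema is valid here.
(C) R is not euclidean (w2 R w0 and w2 R w2 but not w0 R w2), so the schema fails here.
(D) R is euclidean (any two R-successors of the same world are R-related), so the schema is valid here.

A, C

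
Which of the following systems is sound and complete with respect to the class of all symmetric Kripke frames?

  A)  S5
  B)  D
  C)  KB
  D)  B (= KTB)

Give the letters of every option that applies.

(A) S5 is determined by the class of reflexive, symmetric, and transitive frames.
(B) D is determined by the class of serial frames.
(C) KB is determined by exactly this class.
(D) B (= KTB) is determined by the class of reflexive and symmetric frames.

C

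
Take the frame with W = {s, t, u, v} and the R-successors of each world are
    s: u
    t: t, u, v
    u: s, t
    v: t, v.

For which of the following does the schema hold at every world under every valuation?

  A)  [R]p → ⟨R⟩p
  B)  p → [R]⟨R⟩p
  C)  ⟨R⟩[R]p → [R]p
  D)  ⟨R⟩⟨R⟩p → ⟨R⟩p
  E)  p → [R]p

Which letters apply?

A, B

R is symmetric: every R-edge is matched by its reverse.
R is not transitive: s R u and u R s but not s R s.
R is not euclidean: t R u and t R v but not u R v.
R is serial: every world has an R-successor.
R is not a subset of the identity: s R u with s ≠ u.
(A) axiom D: valid iff R is serial. R is serial — valid.
(B) p → [R]⟨R⟩p is axiom B; it is valid on a frame exactly when R is symmetric. R is symmetric, so valid.
(C) the dual of axiom 5: valid iff R is euclidean. R is not euclidean — not valid.
(D) the dual of axiom 4: valid iff R is transitive. R is not transitive — not valid.
(E) p → [R]p is valid only on frames where every R-edge is a self-loop. Here R ⊄ identity — not valid.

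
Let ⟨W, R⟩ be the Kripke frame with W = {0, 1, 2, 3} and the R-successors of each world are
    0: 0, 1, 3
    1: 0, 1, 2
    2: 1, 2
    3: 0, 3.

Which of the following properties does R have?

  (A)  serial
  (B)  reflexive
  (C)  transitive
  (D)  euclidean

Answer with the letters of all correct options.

(A) serial: every world has an R-successor.
(B) reflexive: each world relates to itself.
(C) not transitive: 0 R 1 and 1 R 2 but not 0 R 2.
(D) not euclidean: 0 R 1 and 0 R 3 but not 1 R 3.

A, B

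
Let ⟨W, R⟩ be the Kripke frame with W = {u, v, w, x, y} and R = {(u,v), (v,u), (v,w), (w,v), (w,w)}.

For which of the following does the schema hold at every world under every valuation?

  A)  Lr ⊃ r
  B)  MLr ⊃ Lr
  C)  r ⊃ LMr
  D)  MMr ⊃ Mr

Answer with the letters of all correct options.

C

R is not reflexive: not u R u.
R is symmetric: every R-edge is matched by its reverse.
R is not transitive: u R v and v R u but not u R u.
R is not euclidean: v R u and v R w but not u R w.
(A) Lr ⊃ r is axiom T; it is valid on a frame exactly when R is reflexive. R is not reflexive, so not valid.
(B) the dual of axiom 5: valid iff R is euclidean. R is not euclidean — not valid.
(C) axiom B: valid iff R is symmetric. R is symmetric — valid.
(D) the dual of axiom 4: valid iff R is transitive. R is not transitive — not valid.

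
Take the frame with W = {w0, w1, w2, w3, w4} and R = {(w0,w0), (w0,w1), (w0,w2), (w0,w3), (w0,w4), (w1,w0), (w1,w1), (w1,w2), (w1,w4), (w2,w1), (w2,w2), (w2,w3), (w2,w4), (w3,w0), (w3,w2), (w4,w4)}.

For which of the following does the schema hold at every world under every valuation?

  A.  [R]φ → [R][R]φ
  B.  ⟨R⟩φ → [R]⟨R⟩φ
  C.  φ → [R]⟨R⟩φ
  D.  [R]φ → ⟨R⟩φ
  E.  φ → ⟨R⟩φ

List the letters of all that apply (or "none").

R is not reflexive: not w3 R w3.
R is not symmetric: w0 R w2 but not w2 R w0.
R is not transitive: w1 R w0 and w0 R w3 but not w1 R w3.
R is not euclidean: w0 R w1 and w0 R w3 but not w1 R w3.
R is serial: every world has an R-successor.
(A) axiom 4: valid iff R is transitive. R is not transitive — not valid.
(B) ⟨R⟩φ → [R]⟨R⟩φ (axiom 5) characterises the euclidean frames. R is not euclidean — not valid.
(C) φ → [R]⟨R⟩φ (axiom B) characterises the symmetric frames. R is not symmetric — not valid.
(D) [R]φ → ⟨R⟩φ is axiom D; it is valid on a frame exactly when R is serial. R is serial, so valid.
(E) φ → ⟨R⟩φ is the dual of axiom T; it is valid on a frame exactly when R is reflexive. R is not reflexive, so not valid.

D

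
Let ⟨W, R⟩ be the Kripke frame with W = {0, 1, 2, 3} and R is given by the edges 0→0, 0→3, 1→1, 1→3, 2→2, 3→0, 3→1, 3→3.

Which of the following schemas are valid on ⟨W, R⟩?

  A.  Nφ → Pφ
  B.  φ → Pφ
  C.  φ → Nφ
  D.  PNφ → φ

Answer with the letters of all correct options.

R is reflexive: each world relates to itself.
R is symmetric: every R-edge is matched by its reverse.
R is serial: every world has an R-successor.
R is not a subset of the identity: 0 R 3 with 0 ≠ 3.
(A) axiom D: valid iff R is serial. R is serial — valid.
(B) φ → Pφ (the dual of axiom T) characterises the reflexive frames. R is reflexive — valid.
(C) φ → Nφ is valid only on frames where every R-edge is a self-loop. Here R ⊄ identity — not valid.
(D) PNφ → φ is the dual of axiom B, which corresponds to symmetry. R is symmetric — valid.

A, B, D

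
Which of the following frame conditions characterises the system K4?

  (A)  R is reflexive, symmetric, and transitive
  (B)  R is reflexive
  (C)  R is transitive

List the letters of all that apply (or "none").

C

(A) this class determines S5, not K4.
(B) this class determines T (= KT), not K4.
(C) K4 is sound and complete for exactly this class.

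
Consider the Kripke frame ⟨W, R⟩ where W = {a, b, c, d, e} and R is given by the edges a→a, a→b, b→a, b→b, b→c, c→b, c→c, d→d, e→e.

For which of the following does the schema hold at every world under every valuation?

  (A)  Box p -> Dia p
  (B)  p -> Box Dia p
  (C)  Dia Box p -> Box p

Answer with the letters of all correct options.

A, B

R is symmetric: every R-edge is matched by its reverse.
R is not euclidean: b R a and b R c but not a R c.
R is serial: every world has an R-successor.
(A) Box p -> Dia p is axiom D, which corresponds to seriality. R is serial — valid.
(B) p -> Box Dia p is axiom B; it is valid on a frame exactly when R is symmetric. R is symmetric, so valid.
(C) Dia Box p -> Box p (the dual of axiom 5) characterises the euclidean frames. R is not euclidean — not valid.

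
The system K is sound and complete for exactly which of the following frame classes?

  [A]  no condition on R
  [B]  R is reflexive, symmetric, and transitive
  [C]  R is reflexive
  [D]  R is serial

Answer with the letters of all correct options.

A

(A) K is sound and complete for exactly this class.
(B) this class determines S5, not K.
(C) this class determines T (= KT), not K.
(D) this class determines D, not K.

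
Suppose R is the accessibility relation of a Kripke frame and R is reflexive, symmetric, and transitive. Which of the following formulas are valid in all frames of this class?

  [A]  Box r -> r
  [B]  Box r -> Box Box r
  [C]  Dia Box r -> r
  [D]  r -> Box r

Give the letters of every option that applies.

A, B, C

A relation that is reflexive, symmetric, and transitive is also euclidean and serial.
(A) axiom T: valid iff R is reflexive. Every such R is reflexive — valid.
(B) Box r -> Box Box r (axiom 4) characterises the transitive frames. Every such R is transitive — valid.
(C) Dia Box r -> r is the dual of axiom B, which corresponds to symmetry. Every such R is symmetric — valid.
(D) r -> Box r is equivalent to ◇p→p; it holds exactly when R ⊆ identity. Such an R need not be a subset of the identity — not valid.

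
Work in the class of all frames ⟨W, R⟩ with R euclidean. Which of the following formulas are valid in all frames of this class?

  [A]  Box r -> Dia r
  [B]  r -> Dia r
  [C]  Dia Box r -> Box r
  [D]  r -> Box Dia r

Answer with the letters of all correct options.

C

(A) Box r -> Dia r is axiom D, which corresponds to seriality. Such an R need not be serial — not valid.
(B) r -> Dia r is the dual of axiom T; it is valid on a frame exactly when R is reflexive. Such an R need not be reflexive, so not valid.
(C) the dual of axiom 5: valid iff R is euclidean. Every such R is euclidean — valid.
(D) r -> Box Dia r (axiom B) characterises the symmetric frames. Such an R need not be symmetric — not valid.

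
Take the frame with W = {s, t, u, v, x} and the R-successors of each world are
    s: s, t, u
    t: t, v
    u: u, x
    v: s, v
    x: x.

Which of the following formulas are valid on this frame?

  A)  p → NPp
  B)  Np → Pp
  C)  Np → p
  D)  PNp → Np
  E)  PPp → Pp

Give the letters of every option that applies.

R is reflexive: each world relates to itself.
R is not symmetric: s R t but not t R s.
R is not transitive: s R t and t R v but not s R v.
R is not euclidean: s R t and s R s but not t R s.
R is serial: every world has an R-successor.
(A) p → NPp is axiom B, which corresponds to symmetry. R is not symmetric — not valid.
(B) Np → Pp is axiom D, which corresponds to seriality. R is serial — valid.
(C) Np → p (axiom T) characterises the reflexive frames. R is reflexive — valid.
(D) PNp → Np is the dual of axiom 5; it is valid on a frame exactly when R is euclidean. R is not euclidean, so not valid.
(E) the dual of axiom 4: valid iff R is transitive. R is not transitive — not valid.

B, C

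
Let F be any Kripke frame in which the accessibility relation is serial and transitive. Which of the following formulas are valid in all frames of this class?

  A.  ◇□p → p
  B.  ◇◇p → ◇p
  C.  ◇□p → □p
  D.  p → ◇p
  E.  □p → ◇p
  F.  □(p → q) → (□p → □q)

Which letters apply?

B, E, F

(A) ◇□p → p (the dual of axiom B) characterises the symmetric frames. Such an R need not be symmetric — not valid.
(B) ◇◇p → ◇p is the dual of axiom 4; it is valid on a frame exactly when R is transitive. Every such R is transitive, so valid.
(C) the dual of axiom 5: valid iff R is euclidean. Such an R need not be euclidean — not valid.
(D) p → ◇p is the dual of axiom T, which corresponds to reflexivity. Such an R need not be reflexive — not valid.
(E) □p → ◇p is axiom D; it is valid on a frame exactly when R is serial. Every such R is serial, so valid.
(F) this is just K, valid on every normal frame.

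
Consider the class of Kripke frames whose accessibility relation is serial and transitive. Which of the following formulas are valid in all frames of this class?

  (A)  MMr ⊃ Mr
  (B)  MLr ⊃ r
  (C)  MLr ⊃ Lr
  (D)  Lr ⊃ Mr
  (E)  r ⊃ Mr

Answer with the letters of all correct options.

(A) the dual of axiom 4: valid iff R is transitive. Every such R is transitive — valid.
(B) MLr ⊃ r is the dual of axiom B; it is valid on a frame exactly when R is symmetric. Such an R need not be symmetric, so not valid.
(C) the dual of axiom 5: valid iff R is euclidean. Such an R need not be euclidean — not valid.
(D) Lr ⊃ Mr is axiom D, which corresponds to seriality. Every such R is serial — valid.
(E) the dual of axiom T: valid iff R is reflexive. Such an R need not be reflexive — not valid.

A, D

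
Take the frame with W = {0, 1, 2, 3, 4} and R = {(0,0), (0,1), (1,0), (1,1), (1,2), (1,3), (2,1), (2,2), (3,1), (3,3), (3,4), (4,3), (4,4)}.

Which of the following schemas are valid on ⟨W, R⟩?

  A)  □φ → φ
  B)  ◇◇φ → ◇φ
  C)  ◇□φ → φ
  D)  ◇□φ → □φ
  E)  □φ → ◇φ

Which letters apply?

R is reflexive: each world relates to itself.
R is symmetric: every R-edge is matched by its reverse.
R is not transitive: 0 R 1 and 1 R 2 but not 0 R 2.
R is not euclidean: 1 R 0 and 1 R 2 but not 0 R 2.
R is serial: every world has an R-successor.
(A) □φ → φ is axiom T, which corresponds to reflexivity. R is reflexive — valid.
(B) ◇◇φ → ◇φ is the dual of axiom 4; it is valid on a frame exactly when R is transitive. R is not transitive, so not valid.
(C) ◇□φ → φ is the dual of axiom B; it is valid on a frame exactly when R is symmetric. R is symmetric, so valid.
(D) ◇□φ → □φ is the dual of axiom 5; it is valid on a frame exactly when R is euclidean. R is not euclidean, so not valid.
(E) axiom D: valid iff R is serial. R is serial — valid.

A, C, E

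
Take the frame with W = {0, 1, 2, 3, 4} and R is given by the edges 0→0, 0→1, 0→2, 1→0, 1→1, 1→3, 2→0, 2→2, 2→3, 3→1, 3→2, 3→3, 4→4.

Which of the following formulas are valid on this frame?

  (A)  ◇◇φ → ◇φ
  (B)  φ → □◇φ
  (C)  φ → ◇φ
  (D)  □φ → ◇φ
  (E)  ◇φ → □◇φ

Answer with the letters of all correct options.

B, C, D

R is reflexive: each world relates to itself.
R is symmetric: every R-edge is matched by its reverse.
R is not transitive: 0 R 1 and 1 R 3 but not 0 R 3.
R is not euclidean: 0 R 1 and 0 R 2 but not 1 R 2.
R is serial: every world has an R-successor.
(A) ◇◇φ → ◇φ is the dual of axiom 4; it is valid on a frame exactly when R is transitive. R is not transitive, so not valid.
(B) φ → □◇φ is axiom B; it is valid on a frame exactly when R is symmetric. R is symmetric, so valid.
(C) φ → ◇φ is the dual of axiom T, which corresponds to reflexivity. R is reflexive — valid.
(D) □φ → ◇φ is axiom D, which corresponds to seriality. R is serial — valid.
(E) ◇φ → □◇φ is axiom 5, which corresponds to the euclidean property. R is not euclidean — not valid.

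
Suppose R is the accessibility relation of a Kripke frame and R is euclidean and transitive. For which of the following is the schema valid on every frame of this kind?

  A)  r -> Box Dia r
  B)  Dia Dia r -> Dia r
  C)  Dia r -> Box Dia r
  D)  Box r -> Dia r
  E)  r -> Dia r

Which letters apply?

B, C

(A) r -> Box Dia r is axiom B, which corresponds to symmetry. Such an R need not be symmetric — not valid.
(B) Dia Dia r -> Dia r is the dual of axiom 4, which corresponds to transitivity. Every such R is transitive — valid.
(C) Dia r -> Box Dia r is axiom 5, which corresponds to the euclidean property. Every such R is euclidean — valid.
(D) Box r -> Dia r is axiom D; it is valid on a frame exactly when R is serial. Such an R need not be serial, so not valid.
(E) r -> Dia r (the dual of axiom T) characterises the reflexive frames. Such an R need not be reflexive — not valid.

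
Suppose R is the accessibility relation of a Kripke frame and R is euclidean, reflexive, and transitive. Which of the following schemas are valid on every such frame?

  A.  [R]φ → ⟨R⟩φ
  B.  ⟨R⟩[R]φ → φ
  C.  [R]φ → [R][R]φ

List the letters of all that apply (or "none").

A, B, C

A relation that is euclidean, reflexive, and transitive is also serial and symmetric.
(A) [R]φ → ⟨R⟩φ (axiom D) characterises the serial frames. Every such R is serial — valid.
(B) ⟨R⟩[R]φ → φ is the dual of axiom B, which corresponds to symmetry. Every such R is symmetric — valid.
(C) [R]φ → [R][R]φ (axiom 4) characterises the transitive frames. Every such R is transitive — valid.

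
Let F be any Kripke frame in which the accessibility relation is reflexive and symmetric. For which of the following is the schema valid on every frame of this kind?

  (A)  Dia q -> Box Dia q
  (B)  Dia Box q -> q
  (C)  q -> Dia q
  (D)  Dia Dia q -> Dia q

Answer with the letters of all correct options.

Reflexive relations are serial.
(A) Dia q -> Box Dia q (axiom 5) characterises the euclidean frames. Such an R need not be euclidean — not valid.
(B) Dia Box q -> q (the dual of axiom B) characterises the symmetric frames. Every such R is symmetric — valid.
(C) q -> Dia q (the dual of axiom T) characterises the reflexive frames. Every such R is reflexive — valid.
(D) Dia Dia q -> Dia q (the dual of axiom 4) characterises the transitive frames. Such an R need not be transitive — not valid.

B, C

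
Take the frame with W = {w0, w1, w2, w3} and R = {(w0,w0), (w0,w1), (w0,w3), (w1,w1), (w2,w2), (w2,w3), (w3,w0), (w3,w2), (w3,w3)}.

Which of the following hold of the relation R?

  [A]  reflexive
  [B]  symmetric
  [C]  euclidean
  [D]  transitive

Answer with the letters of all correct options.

A

(A) reflexive: each world relates to itself.
(B) not symmetric: w0 R w1 but not w1 R w0.
(C) not euclidean: w0 R w1 and w0 R w0 but not w1 R w0.
(D) not transitive: w0 R w3 and w3 R w2 but not w0 R w2.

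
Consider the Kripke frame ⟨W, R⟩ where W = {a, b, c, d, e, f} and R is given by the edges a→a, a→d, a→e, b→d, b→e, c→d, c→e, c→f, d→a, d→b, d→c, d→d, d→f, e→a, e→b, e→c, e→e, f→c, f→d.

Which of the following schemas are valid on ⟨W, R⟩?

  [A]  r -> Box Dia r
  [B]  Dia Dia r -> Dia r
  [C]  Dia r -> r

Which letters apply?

R is symmetric: every R-edge is matched by its reverse.
R is not transitive: a R d and d R b but not a R b.
R is not a subset of the identity: a R d with a ≠ d.
(A) r -> Box Dia r is axiom B; it is valid on a frame exactly when R is symmetric. R is symmetric, so valid.
(B) the dual of axiom 4: valid iff R is transitive. R is not transitive — not valid.
(C) Dia r -> r is valid only on frames where every R-edge is a self-loop. Here R ⊄ identity — not valid.

A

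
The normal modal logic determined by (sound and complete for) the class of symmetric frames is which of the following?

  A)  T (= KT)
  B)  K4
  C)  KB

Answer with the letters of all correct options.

C

(A) T (= KT) is determined by the class of reflexive frames.
(B) K4 is determined by the class of transitive frames.
(C) KB is determined by exactly this class.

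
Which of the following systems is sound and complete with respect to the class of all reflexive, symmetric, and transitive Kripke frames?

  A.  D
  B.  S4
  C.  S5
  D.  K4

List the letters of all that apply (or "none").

C

(A) D is determined by the class of serial frames.
(B) S4 is determined by the class of reflexive and transitive frames.
(C) S5 is determined by exactly this class.
(D) K4 is determined by the class of transitive frames.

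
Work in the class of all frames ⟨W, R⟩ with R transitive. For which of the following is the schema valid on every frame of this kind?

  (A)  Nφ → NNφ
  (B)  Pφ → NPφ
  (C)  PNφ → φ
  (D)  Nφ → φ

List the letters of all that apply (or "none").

(A) Nφ → NNφ is axiom 4; it is valid on a frame exactly when R is transitive. Every such R is transitive, so valid.
(B) Pφ → NPφ (axiom 5) characterises the euclidean frames. Such an R need not be euclidean — not valid.
(C) the dual of axiom B: valid iff R is symmetric. Such an R need not be symmetric — not valid.
(D) Nφ → φ (axiom T) characterises the reflexive frames. Such an R need not be reflexive — not valid.

A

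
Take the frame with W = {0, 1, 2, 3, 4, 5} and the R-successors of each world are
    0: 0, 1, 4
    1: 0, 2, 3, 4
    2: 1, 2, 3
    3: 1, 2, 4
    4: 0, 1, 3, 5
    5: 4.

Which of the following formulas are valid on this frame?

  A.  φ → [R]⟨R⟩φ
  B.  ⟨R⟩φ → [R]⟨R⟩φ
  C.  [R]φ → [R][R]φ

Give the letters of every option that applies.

R is symmetric: every R-edge is matched by its reverse.
R is not transitive: 0 R 1 and 1 R 2 but not 0 R 2.
R is not euclidean: 1 R 0 and 1 R 2 but not 0 R 2.
(A) axiom B: valid iff R is symmetric. R is symmetric — valid.
(B) axiom 5: valid iff R is euclidean. R is not euclidean — not valid.
(C) axiom 4: valid iff R is transitive. R is not transitive — not valid.

A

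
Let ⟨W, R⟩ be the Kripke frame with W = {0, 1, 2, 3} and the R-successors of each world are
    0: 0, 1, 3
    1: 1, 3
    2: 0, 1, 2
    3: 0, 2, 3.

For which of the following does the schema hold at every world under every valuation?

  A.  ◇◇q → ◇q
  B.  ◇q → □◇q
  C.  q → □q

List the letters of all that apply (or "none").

none

R is not transitive: 0 R 3 and 3 R 2 but not 0 R 2.
R is not euclidean: 0 R 1 and 0 R 0 but not 1 R 0.
R is not a subset of the identity: 0 R 1 with 0 ≠ 1.
(A) ◇◇q → ◇q (the dual of axiom 4) characterises the transitive frames. R is not transitive — not valid.
(B) ◇q → □◇q is axiom 5, which corresponds to the euclidean property. R is not euclidean — not valid.
(C) q → □q is equivalent to ◇p→p; it holds exactly when R ⊆ identity. Here R ⊄ identity — not valid.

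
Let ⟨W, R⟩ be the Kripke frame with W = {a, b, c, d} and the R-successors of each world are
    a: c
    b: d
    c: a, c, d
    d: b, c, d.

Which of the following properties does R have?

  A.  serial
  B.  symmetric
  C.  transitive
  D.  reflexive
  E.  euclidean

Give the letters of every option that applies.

(A) serial: every world has an R-successor.
(B) symmetric: every R-edge is matched by its reverse.
(C) not transitive: a R c and c R a but not a R a.
(D) not reflexive: not a R a.
(E) not euclidean: c R a and c R d but not a R d.

A, B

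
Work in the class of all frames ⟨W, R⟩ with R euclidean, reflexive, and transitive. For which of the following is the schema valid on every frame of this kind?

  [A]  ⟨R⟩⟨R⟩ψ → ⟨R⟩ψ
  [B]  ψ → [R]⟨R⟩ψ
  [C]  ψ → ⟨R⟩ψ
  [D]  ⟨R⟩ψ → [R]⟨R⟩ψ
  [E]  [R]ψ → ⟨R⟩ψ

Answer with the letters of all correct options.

A relation that is euclidean, reflexive, and transitive is also serial and symmetric.
(A) the dual of axiom 4: valid iff R is transitive. Every such R is transitive — valid.
(B) ψ → [R]⟨R⟩ψ is axiom B, which corresponds to symmetry. Every such R is symmetric — valid.
(C) the dual of axiom T: valid iff R is reflexive. Every such R is reflexive — valid.
(D) ⟨R⟩ψ → [R]⟨R⟩ψ is axiom 5; it is valid on a frame exactly when R is euclidean. Every such R is euclidean, so valid.
(E) axiom D: valid iff R is serial. Every such R is serial — valid.

A, B, C, D, E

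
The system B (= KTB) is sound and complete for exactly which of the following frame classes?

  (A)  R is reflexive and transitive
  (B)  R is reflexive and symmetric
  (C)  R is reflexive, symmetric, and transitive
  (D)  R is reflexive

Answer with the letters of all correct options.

B

(A) this class determines S4, not B (= KTB).
(B) B (= KTB) is sound and complete for exactly this class.
(C) this class determines S5, not B (= KTB).
(D) this class determines T (= KT), not B (= KTB).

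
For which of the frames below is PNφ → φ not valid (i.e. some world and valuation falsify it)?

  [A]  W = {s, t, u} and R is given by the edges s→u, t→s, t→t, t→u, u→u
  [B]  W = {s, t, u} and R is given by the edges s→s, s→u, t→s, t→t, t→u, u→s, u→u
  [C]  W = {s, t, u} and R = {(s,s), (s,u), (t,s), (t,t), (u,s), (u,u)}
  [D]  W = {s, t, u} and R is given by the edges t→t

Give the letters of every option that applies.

A, B, C

The schema PNφ → φ is the dual of axiom B; it is valid on a frame iff R is symmetric.
(A) R is not symmetric (s R u but not u R s), so the schema fails here.
(B) R is not symmetric (t R s but not s R t), so the schema fails here.
(C) R is not symmetric (t R s but not s R t), so the schema fails here.
(D) R is symmetric (every R-edge is matched by its reverse), so the schema is valid here.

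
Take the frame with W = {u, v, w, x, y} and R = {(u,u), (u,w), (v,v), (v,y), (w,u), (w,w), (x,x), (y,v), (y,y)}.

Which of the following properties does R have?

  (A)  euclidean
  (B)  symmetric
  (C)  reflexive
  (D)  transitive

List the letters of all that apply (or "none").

(A) euclidean: any two R-successors of the same world are R-related.
(B) symmetric: every R-edge is matched by its reverse.
(C) reflexive: each world relates to itself.
(D) transitive: R is closed under composition.

A, B, C, D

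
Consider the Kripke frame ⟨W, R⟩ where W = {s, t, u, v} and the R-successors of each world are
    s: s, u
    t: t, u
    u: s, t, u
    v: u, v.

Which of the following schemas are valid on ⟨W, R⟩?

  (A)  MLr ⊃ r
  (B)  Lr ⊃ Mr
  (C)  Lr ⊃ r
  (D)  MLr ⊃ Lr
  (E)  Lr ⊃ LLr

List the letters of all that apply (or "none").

R is reflexive: each world relates to itself.
R is not symmetric: v R u but not u R v.
R is not transitive: s R u and u R t but not s R t.
R is not euclidean: u R s and u R t but not s R t.
R is serial: every world has an R-successor.
(A) MLr ⊃ r is the dual of axiom B, which corresponds to symmetry. R is not symmetric — not valid.
(B) Lr ⊃ Mr is axiom D, which corresponds to seriality. R is serial — valid.
(C) Lr ⊃ r is axiom T, which corresponds to reflexivity. R is reflexive — valid.
(D) MLr ⊃ Lr (the dual of axiom 5) characterises the euclidean frames. R is not euclidean — not valid.
(E) Lr ⊃ LLr (axiom 4) characterises the transitive frames. R is not transitive — not valid.

B, C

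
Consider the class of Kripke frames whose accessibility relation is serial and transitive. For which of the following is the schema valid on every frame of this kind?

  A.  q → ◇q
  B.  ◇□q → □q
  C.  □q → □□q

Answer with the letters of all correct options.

(A) the dual of axiom T: valid iff R is reflexive. Such an R need not be reflexive — not valid.
(B) ◇□q → □q is the dual of axiom 5, which corresponds to the euclidean property. Such an R need not be euclidean — not valid.
(C) □q → □□q is axiom 4, which corresponds to transitivity. Every such R is transitive — valid.

C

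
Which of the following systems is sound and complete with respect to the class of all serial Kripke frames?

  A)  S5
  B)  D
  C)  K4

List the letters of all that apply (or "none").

B

(A) S5 is determined by the class of reflexive, symmetric, and transitive frames.
(B) D is determined by exactly this class.
(C) K4 is determined by the class of transitive frames.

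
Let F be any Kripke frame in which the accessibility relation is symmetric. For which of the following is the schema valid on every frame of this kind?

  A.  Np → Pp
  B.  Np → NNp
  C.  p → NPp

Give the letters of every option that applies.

C

(A) Np → Pp is axiom D; it is valid on a frame exactly when R is serial. Such an R need not be serial, so not valid.
(B) axiom 4: valid iff R is transitive. Such an R need not be transitive — not valid.
(C) p → NPp is axiom B, which corresponds to symmetry. Every such R is symmetric — valid.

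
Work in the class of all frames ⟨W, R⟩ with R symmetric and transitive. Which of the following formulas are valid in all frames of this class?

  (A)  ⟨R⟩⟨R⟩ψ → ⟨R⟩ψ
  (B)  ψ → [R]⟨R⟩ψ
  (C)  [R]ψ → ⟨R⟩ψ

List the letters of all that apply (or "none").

A symmetric transitive relation is euclidean (uRv and uRw give vRu by symmetry, then vRw by transitivity).
(A) ⟨R⟩⟨R⟩ψ → ⟨R⟩ψ is the dual of axiom 4; it is valid on a frame exactly when R is transitive. Every such R is transitive, so valid.
(B) axiom B: valid iff R is symmetric. Every such R is symmetric — valid.
(C) axiom D: valid iff R is serial. Such an R need not be serial — not valid.

A, B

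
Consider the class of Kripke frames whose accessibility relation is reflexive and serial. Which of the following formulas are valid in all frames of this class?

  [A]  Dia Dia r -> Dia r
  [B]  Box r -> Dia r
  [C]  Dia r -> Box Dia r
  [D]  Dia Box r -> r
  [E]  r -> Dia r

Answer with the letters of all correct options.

B, E

(A) Dia Dia r -> Dia r (the dual of axiom 4) characterises the transitive frames. Such an R need not be transitive — not valid.
(B) Box r -> Dia r is axiom D, which corresponds to seriality. Every such R is serial — valid.
(C) Dia r -> Box Dia r is axiom 5, which corresponds to the euclidean property. Such an R need not be euclidean — not valid.
(D) Dia Box r -> r is the dual of axiom B; it is valid on a frame exactly when R is symmetric. Such an R need not be symmetric, so not valid.
(E) the dual of axiom T: valid iff R is reflexive. Every such R is reflexive — valid.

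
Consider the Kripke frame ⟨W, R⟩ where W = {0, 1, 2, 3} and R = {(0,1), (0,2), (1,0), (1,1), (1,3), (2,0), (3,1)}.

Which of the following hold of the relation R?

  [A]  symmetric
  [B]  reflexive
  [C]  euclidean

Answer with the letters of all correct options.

A

(A) symmetric: every R-edge is matched by its reverse.
(B) not reflexive: not 0 R 0.
(C) not euclidean: 0 R 1 and 0 R 2 but not 1 R 2.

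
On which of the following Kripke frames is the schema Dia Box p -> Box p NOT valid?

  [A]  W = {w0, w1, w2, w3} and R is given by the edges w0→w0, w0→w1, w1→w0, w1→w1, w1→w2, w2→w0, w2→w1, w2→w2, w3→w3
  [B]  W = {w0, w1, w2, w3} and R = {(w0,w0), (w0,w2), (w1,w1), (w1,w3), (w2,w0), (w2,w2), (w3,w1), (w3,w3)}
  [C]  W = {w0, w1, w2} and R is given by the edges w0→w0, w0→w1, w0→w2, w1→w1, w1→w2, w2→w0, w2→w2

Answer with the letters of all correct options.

A, C

The schema Dia Box p -> Box p is the dual of axiom 5; it is valid on a frame iff R is euclidean.
(A) R is not euclidean (w1 R w0 and w1 R w2 but not w0 R w2), so the schema fails here.
(B) R is euclidean (any two R-successors of the same world are R-related), so the schema is valid here.
(C) R is not euclidean (w0 R w1 and w0 R w0 but not w1 R w0), so the schema fails here.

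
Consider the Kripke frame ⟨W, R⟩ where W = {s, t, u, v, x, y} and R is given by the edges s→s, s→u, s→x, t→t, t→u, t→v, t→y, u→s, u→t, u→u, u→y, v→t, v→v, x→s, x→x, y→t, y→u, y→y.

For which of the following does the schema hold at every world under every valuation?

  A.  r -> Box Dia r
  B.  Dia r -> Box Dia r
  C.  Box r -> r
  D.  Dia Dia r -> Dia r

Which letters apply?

R is reflexive: each world relates to itself.
R is symmetric: every R-edge is matched by its reverse.
R is not transitive: s R u and u R t but not s R t.
R is not euclidean: s R u and s R x but not u R x.
(A) r -> Box Dia r is axiom B, which corresponds to symmetry. R is symmetric — valid.
(B) axiom 5: valid iff R is euclidean. R is not euclidean — not valid.
(C) Box r -> r is axiom T; it is valid on a frame exactly when R is reflexive. R is reflexive, so valid.
(D) Dia Dia r -> Dia r (the dual of axiom 4) characterises the transitive frames. R is not transitive — not valid.

A, C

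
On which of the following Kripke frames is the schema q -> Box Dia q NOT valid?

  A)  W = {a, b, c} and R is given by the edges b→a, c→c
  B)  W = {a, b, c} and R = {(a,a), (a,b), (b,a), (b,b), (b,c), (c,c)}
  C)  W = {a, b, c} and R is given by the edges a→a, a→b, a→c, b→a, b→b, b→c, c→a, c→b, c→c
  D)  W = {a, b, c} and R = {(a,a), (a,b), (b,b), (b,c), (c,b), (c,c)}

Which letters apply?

The schema q -> Box Dia q is axiom B; it is valid on a frame iff R is symmetric.
(A) R is not symmetric (b R a but not a R b), so the schema fails here.
(B) R is not symmetric (b R c but not c R b), so the schema fails here.
(C) R is symmetric (every R-edge is matched by its reverse), so the schema is valid here.
(D) R is not symmetric (a R b but not b R a), so the schema fails here.

A, B, D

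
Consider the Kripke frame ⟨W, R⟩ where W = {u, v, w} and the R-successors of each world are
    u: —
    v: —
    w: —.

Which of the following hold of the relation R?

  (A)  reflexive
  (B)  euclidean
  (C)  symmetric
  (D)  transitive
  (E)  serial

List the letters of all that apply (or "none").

(A) not reflexive: not u R u.
(B) euclidean: any two R-successors of the same world are R-related.
(C) symmetric: every R-edge is matched by its reverse.
(D) transitive: R is closed under composition.
(E) not serial: u has no R-successor.

B, C, D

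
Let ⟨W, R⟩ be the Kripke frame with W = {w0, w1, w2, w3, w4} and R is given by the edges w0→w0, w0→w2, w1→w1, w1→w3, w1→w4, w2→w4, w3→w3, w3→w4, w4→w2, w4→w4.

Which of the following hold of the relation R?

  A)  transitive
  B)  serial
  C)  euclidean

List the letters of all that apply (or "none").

(A) not transitive: w0 R w2 and w2 R w4 but not w0 R w4.
(B) serial: every world has an R-successor.
(C) not euclidean: w0 R w2 and w0 R w0 but not w2 R w0.

B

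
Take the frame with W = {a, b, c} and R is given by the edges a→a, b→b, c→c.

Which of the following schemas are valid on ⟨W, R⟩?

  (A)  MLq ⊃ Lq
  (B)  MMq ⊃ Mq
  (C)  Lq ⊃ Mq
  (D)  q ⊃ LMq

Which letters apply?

R is symmetric: every R-edge is matched by its reverse.
R is transitive: R is closed under composition.
R is euclidean: any two R-successors of the same world are R-related.
R is serial: every world has an R-successor.
(A) MLq ⊃ Lq is the dual of axiom 5, which corresponds to the euclidean property. R is euclidean — valid.
(B) the dual of axiom 4: valid iff R is transitive. R is transitive — valid.
(C) Lq ⊃ Mq is axiom D; it is valid on a frame exactly when R is serial. R is serial, so valid.
(D) q ⊃ LMq (axiom B) characterises the symmetric frames. R is symmetric — valid.

A, B, C, D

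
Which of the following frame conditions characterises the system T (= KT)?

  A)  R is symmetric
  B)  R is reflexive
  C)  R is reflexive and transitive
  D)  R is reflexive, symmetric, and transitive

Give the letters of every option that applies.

B

(A) this class determines KB, not T (= KT).
(B) T (= KT) is sound and complete for exactly this class.
(C) this class determines S4, not T (= KT).
(D) this class determines S5, not T (= KT).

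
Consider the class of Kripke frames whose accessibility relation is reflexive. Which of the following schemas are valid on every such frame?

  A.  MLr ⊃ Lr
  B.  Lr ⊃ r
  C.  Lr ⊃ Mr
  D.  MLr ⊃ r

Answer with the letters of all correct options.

A reflexive relation is serial.
(A) MLr ⊃ Lr (the dual of axiom 5) characterises the euclidean frames. Such an R need not be euclidean — not valid.
(B) Lr ⊃ r is axiom T, which corresponds to reflexivity. Every such R is reflexive — valid.
(C) Lr ⊃ Mr is axiom D; it is valid on a frame exactly when R is serial. Every such R is serial, so valid.
(D) MLr ⊃ r (the dual of axiom B) characterises the symmetric frames. Such an R need not be symmetric — not valid.

B, C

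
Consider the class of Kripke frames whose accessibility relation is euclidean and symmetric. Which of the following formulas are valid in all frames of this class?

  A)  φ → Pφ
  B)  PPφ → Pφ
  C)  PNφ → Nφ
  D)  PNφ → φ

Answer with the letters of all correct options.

B, C, D

A symmetric euclidean relation is transitive (uRv and vRw give vRu by symmetry, then uRw by the euclidean condition, applied at v).
(A) φ → Pφ (the dual of axiom T) characterises the reflexive frames. Such an R need not be reflexive — not valid.
(B) PPφ → Pφ (the dual of axiom 4) characterises the transitive frames. Every such R is transitive — valid.
(C) PNφ → Nφ is the dual of axiom 5, which corresponds to the euclidean property. Every such R is euclidean — valid.
(D) the dual of axiom B: valid iff R is symmetric. Every such R is symmetric — valid.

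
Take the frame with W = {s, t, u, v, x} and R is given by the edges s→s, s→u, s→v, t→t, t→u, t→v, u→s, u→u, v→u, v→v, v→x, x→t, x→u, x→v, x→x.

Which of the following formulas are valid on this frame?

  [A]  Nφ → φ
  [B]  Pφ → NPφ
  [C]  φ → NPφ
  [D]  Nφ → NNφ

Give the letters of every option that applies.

A

R is reflexive: each world relates to itself.
R is not symmetric: s R v but not v R s.
R is not transitive: s R v and v R x but not s R x.
R is not euclidean: s R u and s R v but not u R v.
(A) axiom T: valid iff R is reflexive. R is reflexive — valid.
(B) axiom 5: valid iff R is euclidean. R is not euclidean — not valid.
(C) axiom B: valid iff R is symmetric. R is not symmetric — not valid.
(D) axiom 4: valid iff R is transitive. R is not transitive — not valid.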